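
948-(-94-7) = 1049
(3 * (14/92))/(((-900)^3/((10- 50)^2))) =-0.00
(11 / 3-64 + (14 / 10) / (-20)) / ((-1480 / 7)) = 126847 / 444000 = 0.29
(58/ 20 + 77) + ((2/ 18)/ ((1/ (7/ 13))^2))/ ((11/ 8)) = 13371989/ 167310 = 79.92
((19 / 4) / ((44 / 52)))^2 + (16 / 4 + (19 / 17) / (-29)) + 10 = 45.47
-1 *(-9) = 9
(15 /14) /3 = 5 /14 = 0.36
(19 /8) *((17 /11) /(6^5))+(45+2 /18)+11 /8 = 31810211 /684288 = 46.49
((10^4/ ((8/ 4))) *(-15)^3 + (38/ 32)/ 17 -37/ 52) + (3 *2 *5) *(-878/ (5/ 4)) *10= -60415108189/ 3536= -17085720.64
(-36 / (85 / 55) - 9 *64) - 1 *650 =-21238 / 17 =-1249.29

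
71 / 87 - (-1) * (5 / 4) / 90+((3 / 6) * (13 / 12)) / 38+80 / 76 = 150505 / 79344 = 1.90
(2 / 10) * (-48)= -48 / 5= -9.60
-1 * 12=-12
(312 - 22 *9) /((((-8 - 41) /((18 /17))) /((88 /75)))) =-60192 /20825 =-2.89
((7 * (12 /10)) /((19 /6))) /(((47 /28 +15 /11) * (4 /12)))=2.62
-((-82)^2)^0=-1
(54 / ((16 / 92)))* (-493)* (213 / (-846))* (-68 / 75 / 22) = -1588.34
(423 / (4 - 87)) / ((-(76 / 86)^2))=782127 / 119852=6.53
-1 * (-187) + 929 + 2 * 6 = 1128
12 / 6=2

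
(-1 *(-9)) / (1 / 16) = 144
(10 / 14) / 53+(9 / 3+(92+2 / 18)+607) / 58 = 2346959 / 193662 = 12.12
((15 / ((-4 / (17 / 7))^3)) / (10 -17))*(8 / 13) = 0.30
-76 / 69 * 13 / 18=-494 / 621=-0.80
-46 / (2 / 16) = -368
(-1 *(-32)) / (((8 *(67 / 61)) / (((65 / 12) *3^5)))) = 321165 / 67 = 4793.51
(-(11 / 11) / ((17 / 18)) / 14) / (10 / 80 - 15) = 72 / 14161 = 0.01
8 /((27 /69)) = 184 /9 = 20.44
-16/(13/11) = -176/13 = -13.54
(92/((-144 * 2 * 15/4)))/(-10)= 23/2700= 0.01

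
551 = 551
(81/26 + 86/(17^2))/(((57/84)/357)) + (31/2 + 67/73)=1110850983/613054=1812.00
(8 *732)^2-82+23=34292677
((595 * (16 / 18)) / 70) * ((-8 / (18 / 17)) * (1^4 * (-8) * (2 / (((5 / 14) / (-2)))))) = -2071552 / 405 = -5114.94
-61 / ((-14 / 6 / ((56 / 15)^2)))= 27328 / 75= 364.37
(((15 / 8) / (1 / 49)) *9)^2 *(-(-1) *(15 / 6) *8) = 218791125 / 16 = 13674445.31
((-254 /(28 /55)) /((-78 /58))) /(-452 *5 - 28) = -18415 /113568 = -0.16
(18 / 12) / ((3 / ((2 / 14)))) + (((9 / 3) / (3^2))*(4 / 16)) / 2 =19 / 168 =0.11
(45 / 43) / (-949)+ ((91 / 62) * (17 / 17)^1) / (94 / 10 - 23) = -18756905 / 172042312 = -0.11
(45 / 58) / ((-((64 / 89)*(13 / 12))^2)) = -3208005 / 2509312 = -1.28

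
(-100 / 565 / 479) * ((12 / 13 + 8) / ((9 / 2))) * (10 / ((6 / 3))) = -23200 / 6332859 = -0.00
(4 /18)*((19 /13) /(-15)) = -38 /1755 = -0.02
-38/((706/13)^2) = -3211/249218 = -0.01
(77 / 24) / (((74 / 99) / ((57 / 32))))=144837 / 18944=7.65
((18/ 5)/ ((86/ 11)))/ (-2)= -0.23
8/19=0.42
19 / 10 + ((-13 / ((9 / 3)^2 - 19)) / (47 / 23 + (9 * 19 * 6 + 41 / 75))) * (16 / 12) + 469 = 321357437 / 682430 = 470.90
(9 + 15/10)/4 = 21/8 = 2.62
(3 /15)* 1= 1 /5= 0.20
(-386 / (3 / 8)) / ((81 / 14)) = -43232 / 243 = -177.91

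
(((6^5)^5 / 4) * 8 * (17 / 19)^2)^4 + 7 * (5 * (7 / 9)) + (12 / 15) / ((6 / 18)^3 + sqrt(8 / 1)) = 5832 * sqrt(2) / 29155 + 19133391027764190611266168378734130844220206017519104864094858413734237172354720250894956620243 / 4456402024143195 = 4293461614124199216419630000000000000000000000000000000000000000000000000000000.00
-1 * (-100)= 100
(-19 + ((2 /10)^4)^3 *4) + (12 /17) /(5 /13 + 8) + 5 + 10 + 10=6.08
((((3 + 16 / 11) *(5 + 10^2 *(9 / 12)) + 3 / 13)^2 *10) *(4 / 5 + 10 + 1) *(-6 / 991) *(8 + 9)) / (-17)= 1841002522692 / 20264959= 90846.59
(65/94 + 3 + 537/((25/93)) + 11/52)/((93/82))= 5014065439/2841150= 1764.80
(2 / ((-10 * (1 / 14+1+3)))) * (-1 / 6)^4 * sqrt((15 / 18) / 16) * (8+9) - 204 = -204 - 119 * sqrt(30) / 4432320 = -204.00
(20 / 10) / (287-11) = 1 / 138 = 0.01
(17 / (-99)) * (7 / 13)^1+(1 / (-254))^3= -1950061903 / 21090151368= -0.09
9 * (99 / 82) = 891 / 82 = 10.87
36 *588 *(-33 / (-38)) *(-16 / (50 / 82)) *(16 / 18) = -203664384 / 475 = -428767.12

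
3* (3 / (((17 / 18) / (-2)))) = -324 / 17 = -19.06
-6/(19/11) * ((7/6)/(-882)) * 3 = 11/798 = 0.01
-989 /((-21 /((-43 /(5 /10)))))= -85054 /21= -4050.19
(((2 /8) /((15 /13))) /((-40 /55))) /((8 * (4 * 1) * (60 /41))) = -5863 /921600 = -0.01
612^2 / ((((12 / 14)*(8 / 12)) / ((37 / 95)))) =24251724 / 95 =255281.31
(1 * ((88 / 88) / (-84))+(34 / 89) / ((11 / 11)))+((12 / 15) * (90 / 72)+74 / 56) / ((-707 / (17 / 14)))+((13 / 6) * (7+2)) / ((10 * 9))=215627557 / 369987240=0.58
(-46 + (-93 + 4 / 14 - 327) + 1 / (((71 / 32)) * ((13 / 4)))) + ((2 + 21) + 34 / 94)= -134285770 / 303667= -442.21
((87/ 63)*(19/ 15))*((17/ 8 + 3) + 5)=4959/ 280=17.71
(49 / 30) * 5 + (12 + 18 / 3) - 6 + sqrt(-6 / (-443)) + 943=sqrt(2658) / 443 + 5779 / 6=963.28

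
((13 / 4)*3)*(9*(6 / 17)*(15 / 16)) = 15795 / 544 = 29.03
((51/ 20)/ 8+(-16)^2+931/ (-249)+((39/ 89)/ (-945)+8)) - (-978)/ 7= 29806246943/ 74460960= 400.29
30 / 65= 6 / 13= 0.46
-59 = -59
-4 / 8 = -1 / 2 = -0.50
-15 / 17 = -0.88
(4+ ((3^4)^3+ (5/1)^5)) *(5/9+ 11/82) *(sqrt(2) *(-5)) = -2607059.87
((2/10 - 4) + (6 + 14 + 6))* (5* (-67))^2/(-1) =-2491395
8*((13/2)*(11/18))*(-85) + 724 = -17794/9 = -1977.11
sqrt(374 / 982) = sqrt(91817) / 491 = 0.62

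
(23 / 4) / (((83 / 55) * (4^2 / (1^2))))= 1265 / 5312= 0.24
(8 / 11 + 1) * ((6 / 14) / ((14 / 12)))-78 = -41700 / 539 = -77.37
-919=-919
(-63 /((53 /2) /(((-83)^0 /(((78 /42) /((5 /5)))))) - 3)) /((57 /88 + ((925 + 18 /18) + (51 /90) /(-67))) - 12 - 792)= -78004080 /7017502399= -0.01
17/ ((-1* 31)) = -17/ 31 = -0.55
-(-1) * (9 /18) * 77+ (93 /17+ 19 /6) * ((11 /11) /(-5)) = 9377 /255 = 36.77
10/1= 10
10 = 10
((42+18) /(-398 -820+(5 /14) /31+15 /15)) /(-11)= 0.00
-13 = -13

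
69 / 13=5.31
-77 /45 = -1.71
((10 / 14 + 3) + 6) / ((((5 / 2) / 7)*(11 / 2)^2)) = 544 / 605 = 0.90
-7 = -7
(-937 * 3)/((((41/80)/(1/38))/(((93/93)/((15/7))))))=-52472/779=-67.36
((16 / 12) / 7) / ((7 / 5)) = 20 / 147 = 0.14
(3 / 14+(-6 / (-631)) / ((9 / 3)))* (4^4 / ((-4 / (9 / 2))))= -276624 / 4417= -62.63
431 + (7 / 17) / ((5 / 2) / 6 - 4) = 314977 / 731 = 430.89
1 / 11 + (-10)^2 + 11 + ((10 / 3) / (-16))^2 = 704147 / 6336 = 111.13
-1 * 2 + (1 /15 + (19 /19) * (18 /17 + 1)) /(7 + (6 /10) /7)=-10751 /6324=-1.70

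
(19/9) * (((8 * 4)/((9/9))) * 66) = 13376/3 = 4458.67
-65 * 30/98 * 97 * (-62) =5863650/49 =119666.33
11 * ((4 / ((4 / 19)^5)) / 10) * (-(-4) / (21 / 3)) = 27237089 / 4480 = 6079.71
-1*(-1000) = 1000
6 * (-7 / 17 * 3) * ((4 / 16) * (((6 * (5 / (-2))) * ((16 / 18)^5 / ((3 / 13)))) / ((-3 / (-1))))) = 7454720 / 334611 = 22.28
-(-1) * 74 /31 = 74 /31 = 2.39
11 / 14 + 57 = 809 / 14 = 57.79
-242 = -242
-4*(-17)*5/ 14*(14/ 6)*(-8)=-1360/ 3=-453.33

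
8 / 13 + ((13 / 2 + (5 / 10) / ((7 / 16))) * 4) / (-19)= -1718 / 1729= -0.99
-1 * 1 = -1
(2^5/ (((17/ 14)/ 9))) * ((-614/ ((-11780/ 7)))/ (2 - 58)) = -77364/ 50065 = -1.55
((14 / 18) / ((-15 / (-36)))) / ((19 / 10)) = 56 / 57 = 0.98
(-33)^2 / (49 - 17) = 1089 / 32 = 34.03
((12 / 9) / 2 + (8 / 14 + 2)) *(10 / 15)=136 / 63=2.16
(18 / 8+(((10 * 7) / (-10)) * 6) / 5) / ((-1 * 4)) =1.54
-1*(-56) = 56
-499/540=-0.92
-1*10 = -10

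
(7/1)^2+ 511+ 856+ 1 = 1417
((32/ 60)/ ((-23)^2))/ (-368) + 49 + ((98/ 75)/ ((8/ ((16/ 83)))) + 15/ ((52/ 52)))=3233144883/ 50493050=64.03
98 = 98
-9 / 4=-2.25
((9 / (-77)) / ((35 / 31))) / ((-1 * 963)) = 31 / 288365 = 0.00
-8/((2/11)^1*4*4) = -11/4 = -2.75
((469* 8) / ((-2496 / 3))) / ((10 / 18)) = -4221 / 520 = -8.12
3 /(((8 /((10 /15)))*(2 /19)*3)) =19 /24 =0.79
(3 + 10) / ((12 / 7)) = 91 / 12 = 7.58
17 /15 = 1.13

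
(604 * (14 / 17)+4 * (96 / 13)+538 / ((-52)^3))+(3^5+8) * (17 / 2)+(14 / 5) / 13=15899689119 / 5975840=2660.66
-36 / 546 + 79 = 78.93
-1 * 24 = -24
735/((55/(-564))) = -7537.09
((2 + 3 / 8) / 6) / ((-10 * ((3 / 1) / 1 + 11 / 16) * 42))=-19 / 74340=-0.00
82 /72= 1.14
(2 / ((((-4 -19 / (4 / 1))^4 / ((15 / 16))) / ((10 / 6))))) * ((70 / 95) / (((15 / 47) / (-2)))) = -6016 / 2443875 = -0.00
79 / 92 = 0.86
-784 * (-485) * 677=257422480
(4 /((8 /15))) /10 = 0.75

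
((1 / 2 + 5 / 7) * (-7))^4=83521 / 16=5220.06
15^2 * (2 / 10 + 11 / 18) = 365 / 2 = 182.50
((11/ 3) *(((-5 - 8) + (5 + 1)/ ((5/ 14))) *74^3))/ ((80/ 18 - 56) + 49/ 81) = -2286679032/ 20635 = -110815.56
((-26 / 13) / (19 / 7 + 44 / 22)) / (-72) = 7 / 1188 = 0.01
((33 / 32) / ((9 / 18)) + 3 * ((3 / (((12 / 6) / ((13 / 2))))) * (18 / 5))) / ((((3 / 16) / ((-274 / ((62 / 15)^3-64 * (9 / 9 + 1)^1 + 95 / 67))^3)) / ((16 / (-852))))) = -181588151776215380962500000 / 143908310721945868520129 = -1261.83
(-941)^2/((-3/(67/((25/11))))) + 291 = -652577672/75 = -8701035.63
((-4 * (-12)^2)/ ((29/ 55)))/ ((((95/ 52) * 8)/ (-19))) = 41184/ 29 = 1420.14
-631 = -631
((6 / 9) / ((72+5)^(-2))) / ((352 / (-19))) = -10241 / 48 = -213.35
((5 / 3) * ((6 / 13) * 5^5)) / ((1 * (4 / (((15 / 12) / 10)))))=15625 / 208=75.12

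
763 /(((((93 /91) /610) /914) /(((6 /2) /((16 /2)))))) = 9677918705 /62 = 156095462.98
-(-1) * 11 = 11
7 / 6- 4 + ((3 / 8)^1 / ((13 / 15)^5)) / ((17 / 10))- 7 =-710641883 / 75743772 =-9.38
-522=-522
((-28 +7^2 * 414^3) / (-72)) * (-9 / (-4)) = -108654350.88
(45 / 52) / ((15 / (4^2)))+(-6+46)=532 / 13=40.92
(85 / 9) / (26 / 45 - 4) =-425 / 154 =-2.76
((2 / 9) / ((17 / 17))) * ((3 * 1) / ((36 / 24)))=4 / 9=0.44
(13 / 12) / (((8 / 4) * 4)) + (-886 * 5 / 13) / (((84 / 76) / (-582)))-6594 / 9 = 520394229 / 2912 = 178706.81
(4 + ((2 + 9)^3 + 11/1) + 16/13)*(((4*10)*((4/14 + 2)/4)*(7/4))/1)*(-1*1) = -700560/13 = -53889.23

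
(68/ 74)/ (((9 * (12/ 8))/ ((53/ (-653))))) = -3604/ 652347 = -0.01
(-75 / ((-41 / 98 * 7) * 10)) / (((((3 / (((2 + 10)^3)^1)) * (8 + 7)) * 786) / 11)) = 1.38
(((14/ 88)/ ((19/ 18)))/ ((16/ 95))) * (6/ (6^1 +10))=945/ 2816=0.34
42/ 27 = 14/ 9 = 1.56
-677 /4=-169.25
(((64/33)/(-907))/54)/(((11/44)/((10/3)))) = -1280/2424411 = -0.00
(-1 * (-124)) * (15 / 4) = 465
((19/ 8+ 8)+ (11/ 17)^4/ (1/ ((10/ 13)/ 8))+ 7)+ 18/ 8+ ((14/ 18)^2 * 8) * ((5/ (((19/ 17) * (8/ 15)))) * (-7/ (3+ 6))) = -478509308893/ 40104111528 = -11.93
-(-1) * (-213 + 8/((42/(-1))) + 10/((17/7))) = -74639/357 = -209.07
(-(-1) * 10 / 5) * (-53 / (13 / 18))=-1908 / 13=-146.77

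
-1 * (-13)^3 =2197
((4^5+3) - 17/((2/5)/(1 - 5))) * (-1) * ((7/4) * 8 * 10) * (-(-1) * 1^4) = -167580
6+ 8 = 14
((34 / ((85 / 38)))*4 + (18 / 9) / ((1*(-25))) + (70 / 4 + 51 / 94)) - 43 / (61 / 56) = 2815906 / 71675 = 39.29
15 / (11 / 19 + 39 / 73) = 20805 / 1544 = 13.47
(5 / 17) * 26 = 130 / 17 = 7.65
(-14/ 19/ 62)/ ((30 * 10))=-7/ 176700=-0.00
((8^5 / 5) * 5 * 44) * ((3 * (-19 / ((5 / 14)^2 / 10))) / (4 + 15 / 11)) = -354369404928 / 295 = -1201252220.09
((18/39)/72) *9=0.06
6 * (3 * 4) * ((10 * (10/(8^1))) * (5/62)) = 2250/31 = 72.58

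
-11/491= -0.02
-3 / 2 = -1.50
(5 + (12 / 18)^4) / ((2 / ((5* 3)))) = 2105 / 54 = 38.98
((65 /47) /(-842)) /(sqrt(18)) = -65 * sqrt(2) /237444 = -0.00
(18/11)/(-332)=-9/1826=-0.00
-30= -30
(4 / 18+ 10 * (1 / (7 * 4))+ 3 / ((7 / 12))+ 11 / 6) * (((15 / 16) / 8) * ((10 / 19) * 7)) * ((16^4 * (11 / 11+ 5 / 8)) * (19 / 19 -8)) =-138611200 / 57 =-2431775.44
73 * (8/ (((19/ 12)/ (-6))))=-42048/ 19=-2213.05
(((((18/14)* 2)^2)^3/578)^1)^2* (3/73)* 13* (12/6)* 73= 22558211937810432/1156038148314721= 19.51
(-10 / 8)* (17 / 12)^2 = -1445 / 576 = -2.51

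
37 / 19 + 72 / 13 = 1849 / 247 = 7.49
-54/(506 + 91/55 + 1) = -1485/13988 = -0.11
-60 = -60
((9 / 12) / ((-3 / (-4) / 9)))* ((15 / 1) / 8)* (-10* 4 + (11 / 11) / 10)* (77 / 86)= -829521 / 1376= -602.85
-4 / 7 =-0.57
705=705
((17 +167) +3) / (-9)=-20.78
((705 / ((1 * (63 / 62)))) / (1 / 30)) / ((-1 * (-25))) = 5828 / 7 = 832.57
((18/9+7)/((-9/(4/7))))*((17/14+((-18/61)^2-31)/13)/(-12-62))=-788037/87700249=-0.01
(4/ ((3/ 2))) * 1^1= 8/ 3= 2.67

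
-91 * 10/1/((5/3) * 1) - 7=-553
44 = 44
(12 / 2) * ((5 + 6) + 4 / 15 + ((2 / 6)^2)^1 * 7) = 1084 / 15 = 72.27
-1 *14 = -14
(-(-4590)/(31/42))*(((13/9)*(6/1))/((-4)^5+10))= -21420/403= -53.15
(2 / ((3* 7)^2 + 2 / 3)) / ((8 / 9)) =27 / 5300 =0.01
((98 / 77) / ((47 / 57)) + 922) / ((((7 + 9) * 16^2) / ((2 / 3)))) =14921 / 99264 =0.15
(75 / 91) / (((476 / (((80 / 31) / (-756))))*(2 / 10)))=-625 / 21149037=-0.00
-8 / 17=-0.47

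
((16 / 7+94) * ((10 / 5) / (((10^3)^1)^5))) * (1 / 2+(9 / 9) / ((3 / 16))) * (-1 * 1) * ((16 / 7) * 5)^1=-337 / 26250000000000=-0.00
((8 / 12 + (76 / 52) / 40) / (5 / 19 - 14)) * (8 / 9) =-20843 / 458055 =-0.05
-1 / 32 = -0.03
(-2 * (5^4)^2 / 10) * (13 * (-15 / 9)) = 5078125 / 3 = 1692708.33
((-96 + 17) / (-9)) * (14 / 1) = 1106 / 9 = 122.89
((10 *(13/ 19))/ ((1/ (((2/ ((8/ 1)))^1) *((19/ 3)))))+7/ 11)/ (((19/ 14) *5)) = 5299/ 3135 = 1.69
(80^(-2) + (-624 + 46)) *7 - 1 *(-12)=-25817593 / 6400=-4034.00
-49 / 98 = -0.50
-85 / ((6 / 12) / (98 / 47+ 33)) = -280330 / 47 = -5964.47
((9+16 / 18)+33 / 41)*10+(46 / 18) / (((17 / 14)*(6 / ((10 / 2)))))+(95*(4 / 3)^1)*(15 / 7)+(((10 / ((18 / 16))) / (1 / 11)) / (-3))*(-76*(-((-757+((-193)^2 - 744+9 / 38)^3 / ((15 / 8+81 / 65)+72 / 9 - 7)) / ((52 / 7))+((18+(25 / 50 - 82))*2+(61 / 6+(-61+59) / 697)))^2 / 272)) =-620817855618203915434691312934022828024952118422995 / 26997145219913801576268807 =-22995685305284515829286090.00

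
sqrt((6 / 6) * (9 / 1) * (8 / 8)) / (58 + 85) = 3 / 143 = 0.02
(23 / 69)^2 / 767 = 1 / 6903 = 0.00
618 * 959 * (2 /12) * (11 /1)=1086547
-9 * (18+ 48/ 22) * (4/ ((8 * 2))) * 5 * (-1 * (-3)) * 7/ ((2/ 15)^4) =-5310309375/ 352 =-15086106.18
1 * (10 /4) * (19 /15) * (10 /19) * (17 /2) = 85 /6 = 14.17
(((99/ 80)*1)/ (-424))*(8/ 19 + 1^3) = -2673/ 644480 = -0.00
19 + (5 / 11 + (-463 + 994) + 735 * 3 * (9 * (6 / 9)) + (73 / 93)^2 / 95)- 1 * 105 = 123601620269 / 9038205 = 13675.46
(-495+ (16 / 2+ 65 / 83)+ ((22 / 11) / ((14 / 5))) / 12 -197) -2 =-4776917 / 6972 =-685.16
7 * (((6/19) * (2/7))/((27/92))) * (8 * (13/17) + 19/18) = 403880/26163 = 15.44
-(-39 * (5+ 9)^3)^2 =-11452424256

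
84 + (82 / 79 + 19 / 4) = 28373 / 316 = 89.79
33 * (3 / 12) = 33 / 4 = 8.25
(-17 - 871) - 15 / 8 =-7119 / 8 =-889.88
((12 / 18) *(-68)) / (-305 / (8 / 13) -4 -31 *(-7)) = 64 / 399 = 0.16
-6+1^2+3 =-2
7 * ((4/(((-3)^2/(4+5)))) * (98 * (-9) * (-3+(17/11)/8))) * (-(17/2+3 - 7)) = -6862401/22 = -311927.32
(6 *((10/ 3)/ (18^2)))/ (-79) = -5/ 6399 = -0.00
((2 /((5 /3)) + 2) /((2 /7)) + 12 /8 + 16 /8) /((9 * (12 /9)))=49 /40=1.22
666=666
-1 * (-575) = 575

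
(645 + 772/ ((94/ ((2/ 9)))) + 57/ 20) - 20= 629.68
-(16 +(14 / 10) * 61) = -507 / 5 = -101.40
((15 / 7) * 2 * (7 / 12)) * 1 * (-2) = -5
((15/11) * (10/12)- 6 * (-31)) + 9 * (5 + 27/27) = 5305/22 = 241.14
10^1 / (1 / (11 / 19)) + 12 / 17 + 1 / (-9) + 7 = 38908 / 2907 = 13.38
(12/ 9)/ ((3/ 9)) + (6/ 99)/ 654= 4.00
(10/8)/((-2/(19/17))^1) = -95/136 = -0.70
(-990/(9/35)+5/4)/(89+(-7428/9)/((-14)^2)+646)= -2263065/429704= -5.27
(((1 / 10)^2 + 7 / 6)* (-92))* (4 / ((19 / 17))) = -552092 / 1425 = -387.43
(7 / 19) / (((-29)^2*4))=7 / 63916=0.00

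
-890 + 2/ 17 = -15128/ 17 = -889.88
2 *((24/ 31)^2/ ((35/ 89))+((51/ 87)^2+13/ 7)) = 30104744/ 4041005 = 7.45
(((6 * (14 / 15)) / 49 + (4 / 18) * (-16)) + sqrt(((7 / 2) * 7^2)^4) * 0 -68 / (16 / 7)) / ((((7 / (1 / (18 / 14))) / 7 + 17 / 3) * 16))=-41821 / 140160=-0.30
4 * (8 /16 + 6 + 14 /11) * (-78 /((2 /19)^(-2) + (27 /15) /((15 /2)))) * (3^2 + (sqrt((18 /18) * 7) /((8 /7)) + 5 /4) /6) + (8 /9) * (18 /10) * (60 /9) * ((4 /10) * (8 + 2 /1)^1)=-60951458 /298617 - 389025 * sqrt(7) /99539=-214.45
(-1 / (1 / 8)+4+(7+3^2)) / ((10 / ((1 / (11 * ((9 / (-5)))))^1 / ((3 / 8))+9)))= 10.64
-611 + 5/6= -3661/6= -610.17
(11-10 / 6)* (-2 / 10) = -28 / 15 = -1.87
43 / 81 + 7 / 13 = 1126 / 1053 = 1.07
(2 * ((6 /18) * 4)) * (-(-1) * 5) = 40 /3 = 13.33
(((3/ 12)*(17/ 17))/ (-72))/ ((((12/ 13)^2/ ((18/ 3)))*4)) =-169/ 27648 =-0.01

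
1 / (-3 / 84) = -28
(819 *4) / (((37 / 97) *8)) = 1073.55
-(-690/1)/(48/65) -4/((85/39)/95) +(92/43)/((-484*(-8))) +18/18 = 67313211/88451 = 761.02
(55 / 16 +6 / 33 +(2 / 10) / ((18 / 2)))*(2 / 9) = 28841 / 35640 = 0.81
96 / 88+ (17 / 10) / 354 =42667 / 38940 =1.10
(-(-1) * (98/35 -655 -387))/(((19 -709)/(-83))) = -71878/575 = -125.01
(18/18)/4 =1/4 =0.25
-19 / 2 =-9.50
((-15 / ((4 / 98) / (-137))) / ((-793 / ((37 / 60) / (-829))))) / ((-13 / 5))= -1241905 / 68369288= -0.02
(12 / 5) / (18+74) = 3 / 115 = 0.03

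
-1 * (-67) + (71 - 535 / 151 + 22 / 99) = 183029 / 1359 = 134.68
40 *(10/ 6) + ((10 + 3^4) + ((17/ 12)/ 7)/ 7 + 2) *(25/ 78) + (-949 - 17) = -39879499/ 45864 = -869.52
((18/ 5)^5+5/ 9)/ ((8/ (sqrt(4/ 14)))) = 17021737 * sqrt(14)/ 1575000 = 40.44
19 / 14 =1.36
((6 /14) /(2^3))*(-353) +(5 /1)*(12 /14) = -117 /8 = -14.62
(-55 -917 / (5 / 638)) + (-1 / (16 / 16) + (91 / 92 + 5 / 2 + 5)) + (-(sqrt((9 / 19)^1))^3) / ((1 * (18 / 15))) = -53846087 / 460 -45 * sqrt(19) / 722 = -117056.98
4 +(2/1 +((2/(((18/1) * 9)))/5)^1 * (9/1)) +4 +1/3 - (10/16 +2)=2783/360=7.73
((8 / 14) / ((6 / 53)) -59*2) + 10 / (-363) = -112.98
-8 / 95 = -0.08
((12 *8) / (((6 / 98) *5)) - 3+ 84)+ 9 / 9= 1978 / 5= 395.60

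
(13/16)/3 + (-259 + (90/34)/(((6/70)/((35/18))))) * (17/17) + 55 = -39081/272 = -143.68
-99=-99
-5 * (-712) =3560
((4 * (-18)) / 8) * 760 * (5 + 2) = -47880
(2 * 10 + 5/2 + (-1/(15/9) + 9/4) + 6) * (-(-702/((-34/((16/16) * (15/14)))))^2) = -3343059135/226576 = -14754.69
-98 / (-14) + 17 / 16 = 129 / 16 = 8.06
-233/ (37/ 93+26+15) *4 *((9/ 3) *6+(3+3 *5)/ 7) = -6240672/ 13475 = -463.13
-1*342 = -342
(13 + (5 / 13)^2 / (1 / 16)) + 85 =16962 / 169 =100.37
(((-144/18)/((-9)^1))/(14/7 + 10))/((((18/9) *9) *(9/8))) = 8/2187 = 0.00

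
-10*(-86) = 860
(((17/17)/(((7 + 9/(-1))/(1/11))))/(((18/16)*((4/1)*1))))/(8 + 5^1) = -1/1287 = -0.00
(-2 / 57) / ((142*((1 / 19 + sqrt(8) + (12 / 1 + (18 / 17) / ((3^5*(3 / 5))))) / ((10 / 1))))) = -1448250570 / 6679590751367 + 240176340*sqrt(2) / 6679590751367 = -0.00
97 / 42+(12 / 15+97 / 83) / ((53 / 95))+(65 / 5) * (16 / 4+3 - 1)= 15489793 / 184758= 83.84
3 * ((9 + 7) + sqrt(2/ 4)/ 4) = 3 * sqrt(2)/ 8 + 48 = 48.53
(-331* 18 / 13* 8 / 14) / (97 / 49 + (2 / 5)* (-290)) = 166824 / 72631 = 2.30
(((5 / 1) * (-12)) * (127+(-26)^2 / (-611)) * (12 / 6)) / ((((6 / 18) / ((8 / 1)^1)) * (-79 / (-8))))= -136327680 / 3713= -36716.32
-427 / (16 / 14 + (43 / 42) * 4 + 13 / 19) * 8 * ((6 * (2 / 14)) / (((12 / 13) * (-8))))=316407 / 4726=66.95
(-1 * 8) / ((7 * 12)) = -2 / 21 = -0.10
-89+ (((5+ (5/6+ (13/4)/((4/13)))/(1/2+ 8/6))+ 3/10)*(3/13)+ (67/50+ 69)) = -457671/28600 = -16.00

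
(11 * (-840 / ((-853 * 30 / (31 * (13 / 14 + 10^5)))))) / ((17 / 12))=11457706392 / 14501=790132.16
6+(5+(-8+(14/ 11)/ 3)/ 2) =238/ 33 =7.21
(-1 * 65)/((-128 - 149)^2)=-65/76729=-0.00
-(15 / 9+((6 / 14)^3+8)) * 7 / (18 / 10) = -50140 / 1323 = -37.90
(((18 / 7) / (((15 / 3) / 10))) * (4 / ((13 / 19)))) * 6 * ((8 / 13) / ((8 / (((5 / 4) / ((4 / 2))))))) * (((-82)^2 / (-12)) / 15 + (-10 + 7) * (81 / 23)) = -11308344 / 27209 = -415.61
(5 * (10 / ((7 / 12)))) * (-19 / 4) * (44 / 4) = -31350 / 7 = -4478.57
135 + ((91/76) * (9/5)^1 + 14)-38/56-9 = 94082/665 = 141.48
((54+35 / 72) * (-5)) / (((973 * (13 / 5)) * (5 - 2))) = -98075 / 2732184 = -0.04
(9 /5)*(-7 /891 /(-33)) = 7 /16335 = 0.00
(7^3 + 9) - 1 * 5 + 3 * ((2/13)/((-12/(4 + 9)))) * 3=345.50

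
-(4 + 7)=-11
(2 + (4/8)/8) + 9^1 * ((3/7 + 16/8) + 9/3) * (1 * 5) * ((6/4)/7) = 42657/784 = 54.41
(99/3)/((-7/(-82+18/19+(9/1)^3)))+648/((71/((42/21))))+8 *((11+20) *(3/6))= -27501373/9443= -2912.36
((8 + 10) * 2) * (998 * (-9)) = -323352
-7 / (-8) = 7 / 8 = 0.88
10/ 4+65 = 135/ 2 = 67.50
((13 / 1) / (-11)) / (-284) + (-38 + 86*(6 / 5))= 1018489 / 15620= 65.20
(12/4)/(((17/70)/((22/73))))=4620/1241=3.72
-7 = -7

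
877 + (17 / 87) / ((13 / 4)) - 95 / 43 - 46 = 40309502 / 48633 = 828.85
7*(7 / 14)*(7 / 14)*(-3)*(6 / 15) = -21 / 10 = -2.10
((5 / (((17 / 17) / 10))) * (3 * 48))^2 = 51840000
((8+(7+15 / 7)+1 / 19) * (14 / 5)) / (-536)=-2287 / 25460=-0.09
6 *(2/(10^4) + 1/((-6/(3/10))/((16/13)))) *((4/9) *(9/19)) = -11961/154375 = -0.08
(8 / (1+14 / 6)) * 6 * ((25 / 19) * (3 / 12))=4.74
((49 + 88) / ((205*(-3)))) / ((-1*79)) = 0.00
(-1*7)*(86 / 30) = -301 / 15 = -20.07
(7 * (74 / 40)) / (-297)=-259 / 5940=-0.04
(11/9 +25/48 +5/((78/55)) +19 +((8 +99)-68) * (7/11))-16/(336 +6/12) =679607437/13858416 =49.04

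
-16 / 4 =-4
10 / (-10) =-1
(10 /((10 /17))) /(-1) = -17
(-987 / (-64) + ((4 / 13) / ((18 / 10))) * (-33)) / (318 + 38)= 24413 / 888576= 0.03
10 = 10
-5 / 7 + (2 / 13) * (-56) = -849 / 91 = -9.33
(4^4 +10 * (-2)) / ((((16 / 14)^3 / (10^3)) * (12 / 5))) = 12648125 / 192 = 65875.65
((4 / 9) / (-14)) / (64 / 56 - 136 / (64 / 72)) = 2 / 9567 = 0.00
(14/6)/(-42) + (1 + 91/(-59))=-635/1062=-0.60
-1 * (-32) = 32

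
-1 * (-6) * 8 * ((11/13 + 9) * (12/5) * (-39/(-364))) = 55296/455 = 121.53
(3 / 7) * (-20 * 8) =-480 / 7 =-68.57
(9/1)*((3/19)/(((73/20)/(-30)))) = -11.68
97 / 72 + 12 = 961 / 72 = 13.35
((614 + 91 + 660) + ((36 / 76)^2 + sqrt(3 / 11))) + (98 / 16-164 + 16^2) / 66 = sqrt(33) / 11 + 260506073 / 190608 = 1367.23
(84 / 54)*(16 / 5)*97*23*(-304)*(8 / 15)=-1215377408 / 675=-1800559.12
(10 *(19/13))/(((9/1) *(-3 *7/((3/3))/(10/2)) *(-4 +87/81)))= 950/7189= 0.13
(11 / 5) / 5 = 11 / 25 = 0.44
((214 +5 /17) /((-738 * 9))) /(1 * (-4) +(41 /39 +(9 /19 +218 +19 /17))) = -899821 /6042110058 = -0.00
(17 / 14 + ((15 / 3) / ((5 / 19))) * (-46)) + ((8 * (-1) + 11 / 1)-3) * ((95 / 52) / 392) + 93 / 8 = -48225 / 56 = -861.16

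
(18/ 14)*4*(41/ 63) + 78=3986/ 49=81.35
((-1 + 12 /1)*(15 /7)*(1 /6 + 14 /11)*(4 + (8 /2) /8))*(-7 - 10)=-72675 /28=-2595.54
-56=-56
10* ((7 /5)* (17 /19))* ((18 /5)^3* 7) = 9716112 /2375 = 4090.99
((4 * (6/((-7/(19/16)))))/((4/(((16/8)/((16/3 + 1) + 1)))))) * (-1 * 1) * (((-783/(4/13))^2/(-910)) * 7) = -1362896847/98560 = -13828.09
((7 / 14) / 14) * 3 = 3 / 28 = 0.11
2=2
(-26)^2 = 676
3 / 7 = 0.43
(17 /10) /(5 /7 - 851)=-119 /59520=-0.00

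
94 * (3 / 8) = 35.25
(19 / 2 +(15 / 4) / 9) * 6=119 / 2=59.50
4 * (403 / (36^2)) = 403 / 324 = 1.24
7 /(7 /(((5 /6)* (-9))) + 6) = 105 /76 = 1.38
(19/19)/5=1/5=0.20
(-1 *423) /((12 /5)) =-705 /4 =-176.25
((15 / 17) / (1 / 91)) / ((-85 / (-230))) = 62790 / 289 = 217.27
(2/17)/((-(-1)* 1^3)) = 2/17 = 0.12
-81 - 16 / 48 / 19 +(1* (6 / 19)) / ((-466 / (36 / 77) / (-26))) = -82843114 / 1022637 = -81.01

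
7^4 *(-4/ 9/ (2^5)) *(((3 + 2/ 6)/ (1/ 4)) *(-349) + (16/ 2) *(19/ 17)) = 71088808/ 459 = 154877.58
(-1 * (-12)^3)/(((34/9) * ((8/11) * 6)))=1782/17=104.82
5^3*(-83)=-10375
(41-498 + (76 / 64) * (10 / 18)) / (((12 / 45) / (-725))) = 238209625 / 192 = 1240675.13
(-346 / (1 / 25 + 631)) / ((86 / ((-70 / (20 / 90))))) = 1362375 / 678368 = 2.01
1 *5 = 5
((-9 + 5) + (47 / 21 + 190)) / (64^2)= 3953 / 86016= 0.05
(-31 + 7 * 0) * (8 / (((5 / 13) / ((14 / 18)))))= -501.51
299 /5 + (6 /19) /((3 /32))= 6001 /95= 63.17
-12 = -12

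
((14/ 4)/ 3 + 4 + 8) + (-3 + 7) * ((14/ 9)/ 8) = 251/ 18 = 13.94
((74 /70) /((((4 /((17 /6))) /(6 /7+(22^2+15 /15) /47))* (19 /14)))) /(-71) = -2312833 /26629260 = -0.09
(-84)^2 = 7056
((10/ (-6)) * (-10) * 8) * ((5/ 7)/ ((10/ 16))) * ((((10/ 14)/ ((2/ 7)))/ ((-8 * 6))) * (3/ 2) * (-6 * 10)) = 5000/ 7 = 714.29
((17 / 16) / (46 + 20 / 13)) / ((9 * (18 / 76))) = 4199 / 400464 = 0.01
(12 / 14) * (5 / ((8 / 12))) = 45 / 7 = 6.43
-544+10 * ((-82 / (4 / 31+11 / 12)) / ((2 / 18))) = -7601.48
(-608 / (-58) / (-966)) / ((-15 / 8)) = 1216 / 210105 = 0.01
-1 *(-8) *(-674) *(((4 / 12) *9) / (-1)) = 16176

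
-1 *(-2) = 2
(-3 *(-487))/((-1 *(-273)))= 487/91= 5.35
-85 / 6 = -14.17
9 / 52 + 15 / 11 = 879 / 572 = 1.54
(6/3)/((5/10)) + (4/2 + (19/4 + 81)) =367/4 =91.75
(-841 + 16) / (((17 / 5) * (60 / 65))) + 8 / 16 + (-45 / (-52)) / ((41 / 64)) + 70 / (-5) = -9967709 / 36244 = -275.02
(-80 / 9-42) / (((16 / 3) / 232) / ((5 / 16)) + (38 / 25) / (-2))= 74.13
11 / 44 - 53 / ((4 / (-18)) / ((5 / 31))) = 4801 / 124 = 38.72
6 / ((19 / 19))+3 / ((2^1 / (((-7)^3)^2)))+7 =352973 / 2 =176486.50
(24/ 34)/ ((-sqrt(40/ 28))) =-6* sqrt(70)/ 85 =-0.59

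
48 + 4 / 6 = 146 / 3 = 48.67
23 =23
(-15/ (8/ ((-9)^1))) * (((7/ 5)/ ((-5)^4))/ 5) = 189/ 25000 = 0.01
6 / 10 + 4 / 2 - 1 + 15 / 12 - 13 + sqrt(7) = -203 / 20 + sqrt(7) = -7.50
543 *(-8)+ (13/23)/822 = -4344.00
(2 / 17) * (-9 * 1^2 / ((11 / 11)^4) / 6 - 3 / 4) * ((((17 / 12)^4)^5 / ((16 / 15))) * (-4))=1195362178425756624235765 / 1135928886651103739904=1052.32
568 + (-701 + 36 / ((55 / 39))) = -5911 / 55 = -107.47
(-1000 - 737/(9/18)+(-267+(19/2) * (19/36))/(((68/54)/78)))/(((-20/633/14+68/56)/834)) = -4699573522245/365194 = -12868704.09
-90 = -90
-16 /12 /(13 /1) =-0.10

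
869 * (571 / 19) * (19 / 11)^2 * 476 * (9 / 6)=611948694 / 11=55631699.45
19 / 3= 6.33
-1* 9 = -9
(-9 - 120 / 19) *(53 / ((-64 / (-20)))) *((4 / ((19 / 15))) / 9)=-128525 / 1444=-89.01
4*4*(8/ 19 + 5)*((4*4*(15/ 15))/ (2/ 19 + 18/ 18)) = 26368/ 21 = 1255.62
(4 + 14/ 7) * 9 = 54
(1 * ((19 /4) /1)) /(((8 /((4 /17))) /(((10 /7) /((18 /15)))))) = 475 /2856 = 0.17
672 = 672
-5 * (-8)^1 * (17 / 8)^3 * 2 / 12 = 24565 / 384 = 63.97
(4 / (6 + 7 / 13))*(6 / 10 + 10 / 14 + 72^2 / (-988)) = -135992 / 56525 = -2.41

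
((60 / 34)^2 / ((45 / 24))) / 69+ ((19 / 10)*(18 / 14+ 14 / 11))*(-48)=-597051704 / 2559095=-233.31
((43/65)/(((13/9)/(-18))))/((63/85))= -13158/1183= -11.12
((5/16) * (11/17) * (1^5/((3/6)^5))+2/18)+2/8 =4181/612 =6.83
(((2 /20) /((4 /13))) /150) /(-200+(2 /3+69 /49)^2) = -93639 /8457550000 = -0.00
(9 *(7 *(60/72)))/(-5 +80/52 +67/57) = -11115/484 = -22.96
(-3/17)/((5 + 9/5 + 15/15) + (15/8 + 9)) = -40/4233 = -0.01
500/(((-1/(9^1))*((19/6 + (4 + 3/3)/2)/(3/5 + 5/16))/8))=-98550/17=-5797.06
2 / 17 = 0.12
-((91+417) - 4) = -504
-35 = -35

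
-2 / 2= -1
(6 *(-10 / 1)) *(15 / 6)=-150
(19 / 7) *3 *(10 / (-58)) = -285 / 203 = -1.40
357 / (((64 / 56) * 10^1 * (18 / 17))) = 14161 / 480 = 29.50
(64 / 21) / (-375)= -64 / 7875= -0.01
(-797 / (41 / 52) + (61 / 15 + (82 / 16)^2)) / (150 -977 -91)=38592361 / 36132480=1.07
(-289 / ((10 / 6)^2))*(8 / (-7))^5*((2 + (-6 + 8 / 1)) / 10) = 170459136 / 2100875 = 81.14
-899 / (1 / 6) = -5394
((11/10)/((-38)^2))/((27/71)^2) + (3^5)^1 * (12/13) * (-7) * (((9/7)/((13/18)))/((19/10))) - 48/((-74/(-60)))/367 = -35541945147637999/24157345712760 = -1471.27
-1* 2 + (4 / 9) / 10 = -88 / 45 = -1.96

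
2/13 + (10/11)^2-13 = -18907/1573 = -12.02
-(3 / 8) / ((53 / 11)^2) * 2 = -363 / 11236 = -0.03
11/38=0.29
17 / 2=8.50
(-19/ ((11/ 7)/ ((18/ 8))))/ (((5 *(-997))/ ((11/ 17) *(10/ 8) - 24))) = -1887669/ 14915120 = -0.13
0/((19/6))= 0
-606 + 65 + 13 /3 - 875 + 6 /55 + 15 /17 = -3956944 /2805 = -1410.68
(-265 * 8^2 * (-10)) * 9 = 1526400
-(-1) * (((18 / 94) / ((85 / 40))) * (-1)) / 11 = -72 / 8789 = -0.01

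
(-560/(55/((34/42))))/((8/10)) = -340/33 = -10.30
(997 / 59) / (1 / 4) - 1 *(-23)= 5345 / 59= 90.59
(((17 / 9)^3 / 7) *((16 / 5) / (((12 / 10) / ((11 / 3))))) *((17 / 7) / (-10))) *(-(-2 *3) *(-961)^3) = 6523017154790488 / 535815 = 12174009975.07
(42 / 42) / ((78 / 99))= 33 / 26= 1.27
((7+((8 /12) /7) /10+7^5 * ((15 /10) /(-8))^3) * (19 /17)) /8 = -848030591 /58490880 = -14.50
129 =129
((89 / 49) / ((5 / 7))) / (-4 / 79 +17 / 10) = 14062 / 9121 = 1.54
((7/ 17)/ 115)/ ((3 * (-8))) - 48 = -2252167/ 46920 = -48.00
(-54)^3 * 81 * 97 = -1237194648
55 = 55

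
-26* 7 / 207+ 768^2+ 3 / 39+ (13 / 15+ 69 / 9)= 7936185941 / 13455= 589831.73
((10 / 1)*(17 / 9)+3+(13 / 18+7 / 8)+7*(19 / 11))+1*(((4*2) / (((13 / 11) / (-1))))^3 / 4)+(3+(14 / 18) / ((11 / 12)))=-66330131 / 1740024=-38.12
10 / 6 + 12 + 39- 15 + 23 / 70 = 7979 / 210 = 38.00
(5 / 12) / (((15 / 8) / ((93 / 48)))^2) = 961 / 2160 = 0.44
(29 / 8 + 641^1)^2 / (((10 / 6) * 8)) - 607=78230027 / 2560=30558.60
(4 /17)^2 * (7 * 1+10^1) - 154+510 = 356.94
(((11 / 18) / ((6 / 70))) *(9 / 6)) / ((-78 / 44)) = -4235 / 702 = -6.03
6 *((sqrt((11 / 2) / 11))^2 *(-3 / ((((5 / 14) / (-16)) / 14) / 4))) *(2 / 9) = 25088 / 5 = 5017.60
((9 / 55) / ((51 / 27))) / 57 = 27 / 17765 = 0.00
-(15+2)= -17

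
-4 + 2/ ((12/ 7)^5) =-480857/ 124416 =-3.86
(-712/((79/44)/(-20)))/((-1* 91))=-626560/7189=-87.16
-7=-7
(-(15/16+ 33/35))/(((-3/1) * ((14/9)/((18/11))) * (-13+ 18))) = 28431/215600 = 0.13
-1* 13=-13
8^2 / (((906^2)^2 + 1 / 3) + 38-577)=6 / 63166100471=0.00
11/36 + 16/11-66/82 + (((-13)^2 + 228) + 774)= 19027865/16236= 1171.96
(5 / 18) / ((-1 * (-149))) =5 / 2682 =0.00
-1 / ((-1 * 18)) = 0.06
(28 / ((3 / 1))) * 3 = 28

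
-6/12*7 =-7/2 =-3.50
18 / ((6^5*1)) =1 / 432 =0.00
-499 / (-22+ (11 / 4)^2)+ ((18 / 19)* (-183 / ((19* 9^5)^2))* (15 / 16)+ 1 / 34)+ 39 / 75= 35.11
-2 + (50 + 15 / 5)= 51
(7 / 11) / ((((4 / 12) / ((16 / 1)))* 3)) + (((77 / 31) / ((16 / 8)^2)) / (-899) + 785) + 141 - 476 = 564290665 / 1226236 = 460.18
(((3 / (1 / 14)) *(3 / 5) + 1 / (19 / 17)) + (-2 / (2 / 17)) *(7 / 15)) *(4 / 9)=20704 / 2565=8.07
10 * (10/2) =50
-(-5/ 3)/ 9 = 5/ 27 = 0.19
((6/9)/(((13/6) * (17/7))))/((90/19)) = 0.03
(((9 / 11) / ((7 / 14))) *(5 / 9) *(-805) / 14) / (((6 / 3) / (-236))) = 67850 / 11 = 6168.18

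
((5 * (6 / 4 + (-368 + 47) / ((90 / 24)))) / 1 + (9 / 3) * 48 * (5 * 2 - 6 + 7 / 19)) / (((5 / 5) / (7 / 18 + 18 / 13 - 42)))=-74598025 / 8892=-8389.34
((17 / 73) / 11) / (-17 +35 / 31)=-527 / 395076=-0.00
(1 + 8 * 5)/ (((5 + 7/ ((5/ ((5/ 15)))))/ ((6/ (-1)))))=-45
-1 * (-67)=67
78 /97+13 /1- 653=-62002 /97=-639.20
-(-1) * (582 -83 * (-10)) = 1412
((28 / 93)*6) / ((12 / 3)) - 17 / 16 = -0.61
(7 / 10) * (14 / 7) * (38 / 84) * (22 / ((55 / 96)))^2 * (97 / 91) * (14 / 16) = 1415424 / 1625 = 871.03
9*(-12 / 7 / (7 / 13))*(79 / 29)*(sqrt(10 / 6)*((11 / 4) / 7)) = -101673*sqrt(15) / 9947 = -39.59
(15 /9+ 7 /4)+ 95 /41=2821 /492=5.73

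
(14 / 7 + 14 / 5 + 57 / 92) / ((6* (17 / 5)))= 831 / 3128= 0.27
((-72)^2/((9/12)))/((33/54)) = 124416/11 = 11310.55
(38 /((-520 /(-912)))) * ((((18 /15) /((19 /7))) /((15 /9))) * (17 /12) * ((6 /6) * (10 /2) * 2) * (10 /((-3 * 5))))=-54264 /325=-166.97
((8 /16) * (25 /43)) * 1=25 /86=0.29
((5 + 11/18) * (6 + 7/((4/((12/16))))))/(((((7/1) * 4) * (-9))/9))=-1313/896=-1.47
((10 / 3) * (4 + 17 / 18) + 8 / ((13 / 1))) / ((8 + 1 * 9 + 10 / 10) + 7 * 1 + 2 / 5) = 30005 / 44577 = 0.67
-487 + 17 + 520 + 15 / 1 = 65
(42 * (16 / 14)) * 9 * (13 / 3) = 1872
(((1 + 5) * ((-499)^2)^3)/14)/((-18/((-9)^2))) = -416837745101169027/14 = -29774124650083501.93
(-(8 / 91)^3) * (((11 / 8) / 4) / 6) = -88 / 2260713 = -0.00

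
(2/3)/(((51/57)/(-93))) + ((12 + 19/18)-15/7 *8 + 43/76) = -5926901/81396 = -72.82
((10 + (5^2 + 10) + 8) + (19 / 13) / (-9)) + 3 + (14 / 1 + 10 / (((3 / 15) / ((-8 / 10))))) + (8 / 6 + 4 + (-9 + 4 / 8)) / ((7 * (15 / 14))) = 1912 / 65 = 29.42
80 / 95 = 16 / 19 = 0.84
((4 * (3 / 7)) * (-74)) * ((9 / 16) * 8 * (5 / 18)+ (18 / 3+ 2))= -8214 / 7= -1173.43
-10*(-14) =140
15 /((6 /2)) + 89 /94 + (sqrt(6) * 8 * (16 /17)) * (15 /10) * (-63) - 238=-12096 * sqrt(6) /17 - 21813 /94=-1974.94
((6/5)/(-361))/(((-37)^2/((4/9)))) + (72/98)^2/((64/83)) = 49838429773/71195748540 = 0.70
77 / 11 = 7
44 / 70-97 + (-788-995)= -65778 / 35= -1879.37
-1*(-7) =7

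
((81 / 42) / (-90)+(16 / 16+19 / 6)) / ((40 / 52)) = 22633 / 4200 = 5.39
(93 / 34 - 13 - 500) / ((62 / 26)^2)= -89.73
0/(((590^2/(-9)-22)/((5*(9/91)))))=0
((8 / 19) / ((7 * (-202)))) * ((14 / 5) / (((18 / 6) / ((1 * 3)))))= -0.00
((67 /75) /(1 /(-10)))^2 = 17956 /225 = 79.80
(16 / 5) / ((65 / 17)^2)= 4624 / 21125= 0.22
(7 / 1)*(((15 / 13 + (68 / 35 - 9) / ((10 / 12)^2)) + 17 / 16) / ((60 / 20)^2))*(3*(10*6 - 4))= -10123127 / 9750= -1038.27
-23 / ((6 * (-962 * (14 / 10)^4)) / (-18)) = -43125 / 2309762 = -0.02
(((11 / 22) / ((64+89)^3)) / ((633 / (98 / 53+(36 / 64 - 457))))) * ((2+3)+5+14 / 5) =-256994 / 200263877955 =-0.00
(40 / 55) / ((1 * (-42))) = -4 / 231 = -0.02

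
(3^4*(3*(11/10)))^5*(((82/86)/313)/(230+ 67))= 18837453843150129/1345900000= 13996176.42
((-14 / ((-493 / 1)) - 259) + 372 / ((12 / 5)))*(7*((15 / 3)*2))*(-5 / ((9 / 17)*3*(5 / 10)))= 11960200 / 261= 45824.52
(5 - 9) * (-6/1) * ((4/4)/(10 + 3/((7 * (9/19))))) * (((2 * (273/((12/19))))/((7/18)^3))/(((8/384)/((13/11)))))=32359481856/17633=1835165.99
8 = 8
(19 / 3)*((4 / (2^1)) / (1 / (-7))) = -266 / 3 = -88.67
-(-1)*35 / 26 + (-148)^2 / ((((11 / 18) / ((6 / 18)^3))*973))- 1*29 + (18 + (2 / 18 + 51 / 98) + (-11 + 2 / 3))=-157707430 / 8765757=-17.99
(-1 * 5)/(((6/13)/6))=-65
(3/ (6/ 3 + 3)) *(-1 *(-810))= 486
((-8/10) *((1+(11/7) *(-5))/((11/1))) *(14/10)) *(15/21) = 192/385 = 0.50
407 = 407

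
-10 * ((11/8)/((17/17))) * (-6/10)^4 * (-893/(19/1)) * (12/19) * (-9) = -1130679/2375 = -476.08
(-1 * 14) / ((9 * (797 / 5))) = -70 / 7173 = -0.01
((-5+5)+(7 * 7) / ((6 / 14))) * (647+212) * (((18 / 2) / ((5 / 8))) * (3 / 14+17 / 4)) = 6313650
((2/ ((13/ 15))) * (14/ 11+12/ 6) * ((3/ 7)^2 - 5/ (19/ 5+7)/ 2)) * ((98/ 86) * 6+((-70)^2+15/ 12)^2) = -1900641084585/ 219128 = -8673656.88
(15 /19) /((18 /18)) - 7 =-118 /19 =-6.21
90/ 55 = 18/ 11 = 1.64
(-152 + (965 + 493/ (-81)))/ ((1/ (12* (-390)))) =-33987200/ 9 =-3776355.56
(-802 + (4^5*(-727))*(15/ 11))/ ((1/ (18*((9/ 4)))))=-452609451/ 11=-41146313.73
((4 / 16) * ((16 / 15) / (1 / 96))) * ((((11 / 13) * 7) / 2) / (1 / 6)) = 29568 / 65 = 454.89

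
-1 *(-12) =12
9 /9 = 1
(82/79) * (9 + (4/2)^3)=1394/79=17.65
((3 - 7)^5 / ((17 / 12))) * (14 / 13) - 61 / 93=-16012457 / 20553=-779.08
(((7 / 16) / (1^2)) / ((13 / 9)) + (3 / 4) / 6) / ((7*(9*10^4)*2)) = 89 / 262080000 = 0.00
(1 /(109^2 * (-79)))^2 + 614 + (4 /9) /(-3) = 14601165004343801 /23786138235627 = 613.85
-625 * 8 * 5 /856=-3125 /107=-29.21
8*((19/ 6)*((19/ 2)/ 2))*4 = 1444/ 3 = 481.33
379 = 379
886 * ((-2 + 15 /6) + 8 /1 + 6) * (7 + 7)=179858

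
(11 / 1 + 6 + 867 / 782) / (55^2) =833 / 139150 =0.01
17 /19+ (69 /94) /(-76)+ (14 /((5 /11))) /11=131631 /35720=3.69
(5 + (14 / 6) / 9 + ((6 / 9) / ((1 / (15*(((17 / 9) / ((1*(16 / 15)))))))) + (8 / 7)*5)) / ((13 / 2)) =43367 / 9828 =4.41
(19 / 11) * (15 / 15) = 19 / 11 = 1.73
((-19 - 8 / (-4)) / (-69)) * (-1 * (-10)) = 170 / 69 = 2.46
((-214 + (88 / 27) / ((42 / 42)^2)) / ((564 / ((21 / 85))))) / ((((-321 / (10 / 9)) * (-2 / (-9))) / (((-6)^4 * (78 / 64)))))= 776685 / 341972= 2.27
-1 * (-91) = 91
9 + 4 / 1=13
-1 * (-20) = 20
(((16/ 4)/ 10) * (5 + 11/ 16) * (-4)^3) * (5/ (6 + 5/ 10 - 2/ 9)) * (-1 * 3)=39312/ 113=347.89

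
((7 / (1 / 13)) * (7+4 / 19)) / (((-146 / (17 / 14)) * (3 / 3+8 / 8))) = -30277 / 11096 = -2.73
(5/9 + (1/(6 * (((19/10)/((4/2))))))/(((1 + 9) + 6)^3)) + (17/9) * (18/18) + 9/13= 14280899/4552704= 3.14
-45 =-45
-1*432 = -432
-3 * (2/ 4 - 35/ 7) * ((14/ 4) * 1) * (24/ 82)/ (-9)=-1.54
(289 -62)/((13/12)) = 2724/13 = 209.54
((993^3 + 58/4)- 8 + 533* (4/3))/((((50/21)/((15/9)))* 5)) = 8224837943/60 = 137080632.38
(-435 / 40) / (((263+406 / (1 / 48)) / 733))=-63771 / 158008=-0.40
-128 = -128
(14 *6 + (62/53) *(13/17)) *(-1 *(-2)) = 152980/901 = 169.79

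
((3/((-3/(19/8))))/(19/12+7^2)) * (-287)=13.48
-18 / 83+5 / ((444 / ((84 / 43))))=-25733 / 132053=-0.19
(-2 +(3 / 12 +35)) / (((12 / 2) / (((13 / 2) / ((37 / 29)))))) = 50141 / 1776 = 28.23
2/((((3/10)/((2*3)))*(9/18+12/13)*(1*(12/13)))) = 3380/111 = 30.45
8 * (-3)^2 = 72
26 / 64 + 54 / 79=2755 / 2528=1.09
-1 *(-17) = 17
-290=-290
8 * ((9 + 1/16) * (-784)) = -56840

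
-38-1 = -39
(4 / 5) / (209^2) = 4 / 218405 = 0.00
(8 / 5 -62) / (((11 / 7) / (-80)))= 33824 / 11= 3074.91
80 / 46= 40 / 23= 1.74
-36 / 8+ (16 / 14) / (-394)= -4.50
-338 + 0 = -338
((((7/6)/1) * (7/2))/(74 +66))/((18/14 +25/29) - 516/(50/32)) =-7105/79923264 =-0.00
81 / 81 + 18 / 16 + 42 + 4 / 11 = 3915 / 88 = 44.49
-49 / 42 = -7 / 6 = -1.17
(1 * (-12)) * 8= -96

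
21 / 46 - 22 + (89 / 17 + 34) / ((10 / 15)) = 14588 / 391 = 37.31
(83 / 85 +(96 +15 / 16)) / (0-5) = -133163 / 6800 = -19.58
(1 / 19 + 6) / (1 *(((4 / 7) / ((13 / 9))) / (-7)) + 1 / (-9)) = -659295 / 18259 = -36.11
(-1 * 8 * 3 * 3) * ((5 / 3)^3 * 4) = -4000 / 3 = -1333.33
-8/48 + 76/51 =1.32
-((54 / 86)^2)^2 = -531441 / 3418801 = -0.16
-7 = -7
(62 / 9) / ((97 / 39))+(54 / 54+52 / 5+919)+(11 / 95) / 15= 128988457 / 138225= 933.18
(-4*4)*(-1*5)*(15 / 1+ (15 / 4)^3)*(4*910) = 19724250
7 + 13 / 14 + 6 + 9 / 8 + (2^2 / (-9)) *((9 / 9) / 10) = 37823 / 2520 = 15.01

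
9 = 9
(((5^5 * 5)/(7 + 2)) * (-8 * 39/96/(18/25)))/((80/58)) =-29453125/5184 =-5681.54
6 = 6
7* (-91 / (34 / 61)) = -38857 / 34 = -1142.85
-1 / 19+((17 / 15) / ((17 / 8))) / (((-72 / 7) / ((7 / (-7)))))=-2 / 2565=-0.00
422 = 422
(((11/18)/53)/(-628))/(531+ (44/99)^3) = -891/25772666584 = -0.00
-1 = -1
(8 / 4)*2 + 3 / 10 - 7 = -2.70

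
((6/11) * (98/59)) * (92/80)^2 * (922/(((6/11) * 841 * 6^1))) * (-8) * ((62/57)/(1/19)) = -740874022/11164275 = -66.36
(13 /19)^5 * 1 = 371293 /2476099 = 0.15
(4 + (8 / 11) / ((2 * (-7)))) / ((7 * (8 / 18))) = 684 / 539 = 1.27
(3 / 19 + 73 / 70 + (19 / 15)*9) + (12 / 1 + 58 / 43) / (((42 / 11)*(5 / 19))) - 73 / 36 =4912031 / 205884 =23.86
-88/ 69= -1.28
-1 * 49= -49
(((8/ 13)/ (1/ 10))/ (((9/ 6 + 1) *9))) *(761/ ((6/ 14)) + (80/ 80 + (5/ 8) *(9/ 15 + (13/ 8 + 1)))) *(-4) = -683014/ 351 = -1945.91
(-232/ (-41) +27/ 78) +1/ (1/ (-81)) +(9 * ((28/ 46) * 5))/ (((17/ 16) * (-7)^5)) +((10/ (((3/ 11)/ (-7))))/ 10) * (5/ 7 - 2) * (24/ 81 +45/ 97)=-49.91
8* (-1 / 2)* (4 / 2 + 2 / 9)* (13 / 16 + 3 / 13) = -9.27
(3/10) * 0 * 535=0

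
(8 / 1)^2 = 64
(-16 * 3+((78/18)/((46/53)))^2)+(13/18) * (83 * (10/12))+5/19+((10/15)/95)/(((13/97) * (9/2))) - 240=-278108243/1306630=-212.84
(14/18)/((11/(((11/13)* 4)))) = 28/117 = 0.24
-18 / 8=-9 / 4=-2.25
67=67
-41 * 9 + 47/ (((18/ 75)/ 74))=42368/ 3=14122.67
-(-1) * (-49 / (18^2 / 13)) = -637 / 324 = -1.97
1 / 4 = 0.25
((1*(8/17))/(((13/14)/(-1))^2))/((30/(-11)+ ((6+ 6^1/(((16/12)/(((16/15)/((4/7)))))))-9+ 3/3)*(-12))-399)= -86240/75614487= -0.00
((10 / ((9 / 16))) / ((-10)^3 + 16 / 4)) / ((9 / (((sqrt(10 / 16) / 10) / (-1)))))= sqrt(10) / 20169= 0.00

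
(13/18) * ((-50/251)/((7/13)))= -4225/15813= -0.27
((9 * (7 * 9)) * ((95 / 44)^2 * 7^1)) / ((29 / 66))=107460675 / 2552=42108.41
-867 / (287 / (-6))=18.13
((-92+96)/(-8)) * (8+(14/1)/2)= -15/2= -7.50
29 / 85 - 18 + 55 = 3174 / 85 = 37.34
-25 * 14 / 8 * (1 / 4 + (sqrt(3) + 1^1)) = -175 * sqrt(3) / 4 - 875 / 16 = -130.46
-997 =-997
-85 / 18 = -4.72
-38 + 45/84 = -1049/28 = -37.46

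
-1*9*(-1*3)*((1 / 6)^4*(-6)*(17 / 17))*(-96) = 12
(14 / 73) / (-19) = -14 / 1387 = -0.01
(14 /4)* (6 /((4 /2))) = 21 /2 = 10.50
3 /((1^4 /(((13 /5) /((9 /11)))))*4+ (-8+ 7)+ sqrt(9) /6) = 858 /217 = 3.95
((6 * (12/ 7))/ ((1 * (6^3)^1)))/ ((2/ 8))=4/ 21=0.19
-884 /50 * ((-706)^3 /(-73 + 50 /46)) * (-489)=874667665603992 /20675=42305570283.14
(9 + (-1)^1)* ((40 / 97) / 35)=64 / 679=0.09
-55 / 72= -0.76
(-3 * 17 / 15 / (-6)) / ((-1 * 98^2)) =-17 / 288120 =-0.00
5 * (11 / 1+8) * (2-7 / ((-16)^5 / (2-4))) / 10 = 19.00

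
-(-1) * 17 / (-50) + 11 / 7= 431 / 350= 1.23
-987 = -987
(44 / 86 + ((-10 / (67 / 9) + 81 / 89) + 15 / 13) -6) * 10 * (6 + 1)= -1112457220 / 3333317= -333.74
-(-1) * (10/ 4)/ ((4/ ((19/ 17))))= 95/ 136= 0.70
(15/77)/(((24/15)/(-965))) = -72375/616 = -117.49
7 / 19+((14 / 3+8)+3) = 914 / 57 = 16.04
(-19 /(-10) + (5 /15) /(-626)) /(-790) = -4459 /1854525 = -0.00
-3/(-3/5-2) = 15/13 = 1.15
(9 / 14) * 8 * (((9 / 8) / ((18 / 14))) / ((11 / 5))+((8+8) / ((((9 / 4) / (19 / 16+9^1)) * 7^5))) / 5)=26528401 / 12941390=2.05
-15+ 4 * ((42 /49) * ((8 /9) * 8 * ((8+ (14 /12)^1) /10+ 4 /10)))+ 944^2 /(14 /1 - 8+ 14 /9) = 631684219 /5355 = 117961.57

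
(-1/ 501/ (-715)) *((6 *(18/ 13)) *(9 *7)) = 0.00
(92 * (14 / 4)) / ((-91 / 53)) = -2438 / 13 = -187.54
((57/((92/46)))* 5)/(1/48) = 6840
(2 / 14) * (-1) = -1 / 7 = -0.14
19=19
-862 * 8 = -6896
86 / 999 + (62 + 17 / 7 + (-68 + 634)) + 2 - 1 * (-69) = 701.51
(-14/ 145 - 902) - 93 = -144289/ 145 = -995.10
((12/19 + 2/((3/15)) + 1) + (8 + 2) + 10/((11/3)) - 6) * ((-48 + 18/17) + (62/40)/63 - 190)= -6490609087/1492260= -4349.52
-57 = -57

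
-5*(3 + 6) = -45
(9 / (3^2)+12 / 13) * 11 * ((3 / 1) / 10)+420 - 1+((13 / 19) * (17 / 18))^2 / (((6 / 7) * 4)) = 15526503043 / 36492768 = 425.47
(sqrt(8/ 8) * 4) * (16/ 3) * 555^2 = 6571200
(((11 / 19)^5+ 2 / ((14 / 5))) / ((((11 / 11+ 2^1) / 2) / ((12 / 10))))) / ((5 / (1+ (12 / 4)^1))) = 216125632 / 433317325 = 0.50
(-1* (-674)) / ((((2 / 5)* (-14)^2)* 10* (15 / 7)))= 337 / 840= 0.40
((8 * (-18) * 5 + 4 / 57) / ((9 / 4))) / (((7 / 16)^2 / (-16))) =672333824 / 25137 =26746.78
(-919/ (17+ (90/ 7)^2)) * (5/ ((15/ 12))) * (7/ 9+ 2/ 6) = -1801240/ 80397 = -22.40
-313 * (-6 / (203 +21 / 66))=13772 / 1491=9.24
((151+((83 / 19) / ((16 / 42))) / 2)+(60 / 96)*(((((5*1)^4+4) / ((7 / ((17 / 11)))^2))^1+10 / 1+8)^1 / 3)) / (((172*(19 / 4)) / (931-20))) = 822006923449 / 4417721616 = 186.07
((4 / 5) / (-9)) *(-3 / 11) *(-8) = -32 / 165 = -0.19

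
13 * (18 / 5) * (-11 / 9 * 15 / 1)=-858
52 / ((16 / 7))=91 / 4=22.75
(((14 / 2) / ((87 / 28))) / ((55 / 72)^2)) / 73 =338688 / 6403925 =0.05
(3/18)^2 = 1/36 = 0.03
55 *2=110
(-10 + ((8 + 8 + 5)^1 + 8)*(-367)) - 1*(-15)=-10638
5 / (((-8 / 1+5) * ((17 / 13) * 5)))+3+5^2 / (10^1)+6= 1147 / 102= 11.25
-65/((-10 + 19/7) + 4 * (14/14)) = 455/23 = 19.78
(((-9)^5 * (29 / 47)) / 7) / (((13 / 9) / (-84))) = 184941468 / 611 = 302686.53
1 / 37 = 0.03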